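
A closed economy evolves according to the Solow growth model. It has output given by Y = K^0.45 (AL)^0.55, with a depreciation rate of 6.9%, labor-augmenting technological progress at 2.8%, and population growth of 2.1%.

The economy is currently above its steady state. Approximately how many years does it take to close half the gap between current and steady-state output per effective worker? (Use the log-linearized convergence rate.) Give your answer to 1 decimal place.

Near the steady state the convergence rate is λ = (1 − α)(n + g + δ).
λ = (1 − 0.45) × 0.118 = 0.55 × 0.118 = 0.0649
Half-life = ln 2 / λ = 0.6931 / 0.0649 ≈ 10.68 years

about 10.7 years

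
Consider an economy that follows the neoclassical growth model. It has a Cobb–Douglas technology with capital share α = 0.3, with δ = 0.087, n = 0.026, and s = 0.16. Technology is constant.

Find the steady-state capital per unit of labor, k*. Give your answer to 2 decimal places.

k* ≈ 1.64

In steady state, investment equals break-even investment: s·k^α = (n + δ)·k.
Rearranging, k^(1−α) = s / (n + δ).
k^0.7 = 0.16 / (0.026 + 0.087) = 0.16 / 0.113 = 1.4159
k* = 1.4159^(1/0.7) ≈ 1.6435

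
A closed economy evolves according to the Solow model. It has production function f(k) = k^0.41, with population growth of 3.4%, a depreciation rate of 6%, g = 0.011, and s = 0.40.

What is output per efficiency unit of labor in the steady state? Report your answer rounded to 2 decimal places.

y* ≈ 2.53

In steady state, investment equals break-even investment: s·k^α = (n + g + δ)·k.
Rearranging, k^(1−α) = s / (n + g + δ).
k^0.59 = 0.40 / (0.034 + 0.011 + 0.060) = 0.40 / 0.105 = 3.8095
k* = 3.8095^(1/0.59) ≈ 9.6499
y* = (k*)^α = 9.6499^0.41 ≈ 2.5331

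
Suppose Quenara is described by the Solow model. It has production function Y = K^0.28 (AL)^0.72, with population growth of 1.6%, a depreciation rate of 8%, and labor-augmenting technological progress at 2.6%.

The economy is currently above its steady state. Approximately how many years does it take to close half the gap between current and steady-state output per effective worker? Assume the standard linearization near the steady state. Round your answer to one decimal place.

half-life ≈ 7.9 years

Near the steady state the convergence rate is λ = (1 − α)(n + g + δ).
λ = (1 − 0.28) × 0.122 = 0.72 × 0.122 = 0.08784
Half-life = ln 2 / λ = 0.6931 / 0.08784 ≈ 7.89 years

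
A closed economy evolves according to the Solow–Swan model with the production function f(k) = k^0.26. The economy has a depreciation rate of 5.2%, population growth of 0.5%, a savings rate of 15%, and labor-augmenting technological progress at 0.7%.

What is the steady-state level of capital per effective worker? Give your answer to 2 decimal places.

Steady state requires s·f(k) = (n + g + δ)·k, i.e. s·k^α = (n + g + δ)·k.
Rearranging, k^(1−α) = s / (n + g + δ).
k^0.74 = 0.15 / (0.005 + 0.007 + 0.052) = 0.15 / 0.064 = 2.3438
k* = 2.3438^(1/0.74) ≈ 3.1615

k* = 3.16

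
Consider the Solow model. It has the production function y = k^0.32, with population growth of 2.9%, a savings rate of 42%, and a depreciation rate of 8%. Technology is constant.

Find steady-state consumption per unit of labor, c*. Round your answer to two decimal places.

At the steady state, Δk = 0, so s·k^α = (n + δ)·k.
Rearranging, k^(1−α) = s / (n + δ).
k^0.68 = 0.42 / (0.029 + 0.080) = 0.42 / 0.109 = 3.8532
k* = 3.8532^(1/0.68) ≈ 7.2695
y* = (k*)^α = 7.2695^0.32 ≈ 1.8866
c* = (1 − s)·y* = (1 − 0.42) × 1.8866 ≈ 1.0942

c* ≈ 1.09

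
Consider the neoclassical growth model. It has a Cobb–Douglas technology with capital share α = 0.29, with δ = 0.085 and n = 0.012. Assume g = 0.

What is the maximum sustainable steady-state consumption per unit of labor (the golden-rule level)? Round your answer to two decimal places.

c_gold ≈ 1.11

At the golden rule, f'(k) = n + δ, so α·k^(α−1) = n + δ and k_gold = (α/(n + δ))^(1/(1−α)).
k_gold = (0.29/0.097)^(1/0.71) = 2.9897^1.4085 ≈ 4.6765
c_gold = f(k_gold) − (n + δ)·k_gold = 1.5641 − 0.097×4.6765 ≈ 1.1105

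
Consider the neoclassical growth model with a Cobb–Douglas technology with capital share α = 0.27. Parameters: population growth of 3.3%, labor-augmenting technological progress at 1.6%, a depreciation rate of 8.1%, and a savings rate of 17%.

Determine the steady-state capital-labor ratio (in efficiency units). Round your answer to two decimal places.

Steady state requires s·f(k) = (n + g + δ)·k, i.e. s·k^α = (n + g + δ)·k.
Rearranging, k^(1−α) = s / (n + g + δ).
k^0.73 = 0.17 / (0.033 + 0.016 + 0.081) = 0.17 / 0.130 = 1.3077
k* = 1.3077^(1/0.73) ≈ 1.4441

k* = 1.44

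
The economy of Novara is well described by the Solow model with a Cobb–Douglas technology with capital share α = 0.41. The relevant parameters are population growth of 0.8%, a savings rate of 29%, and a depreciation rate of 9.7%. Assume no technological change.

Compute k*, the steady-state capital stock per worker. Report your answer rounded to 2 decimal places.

In steady state, investment equals break-even investment: s·k^α = (n + δ)·k.
Rearranging, k^(1−α) = s / (n + δ).
k^0.59 = 0.29 / (0.008 + 0.097) = 0.29 / 0.105 = 2.7619
k* = 2.7619^(1/0.59) ≈ 5.5951

k* ≈ 5.60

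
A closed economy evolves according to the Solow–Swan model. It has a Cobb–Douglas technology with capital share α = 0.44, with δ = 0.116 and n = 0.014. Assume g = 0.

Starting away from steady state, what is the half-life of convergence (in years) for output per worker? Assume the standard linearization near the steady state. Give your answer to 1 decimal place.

Near the steady state the convergence rate is λ = (1 − α)(n + δ).
λ = (1 − 0.44) × 0.130 = 0.56 × 0.130 = 0.0728
Half-life = ln 2 / λ = 0.6931 / 0.0728 ≈ 9.52 years

about 9.5 years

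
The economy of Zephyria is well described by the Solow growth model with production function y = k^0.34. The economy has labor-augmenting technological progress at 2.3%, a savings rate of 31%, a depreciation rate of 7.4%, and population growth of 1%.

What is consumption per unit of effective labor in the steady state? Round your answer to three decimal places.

c* = 1.194

At the steady state, Δk = 0, so s·k^α = (n + g + δ)·k.
Dividing both sides by k: k^(1−α) = s / (n + g + δ).
k^0.66 = 0.31 / (0.010 + 0.023 + 0.074) = 0.31 / 0.107 = 2.8972
k* = 2.8972^(1/0.66) ≈ 5.0115
y* = (k*)^α = 5.0115^0.34 ≈ 1.7298
c* = (1 − s)·y* = (1 − 0.31) × 1.7298 ≈ 1.1936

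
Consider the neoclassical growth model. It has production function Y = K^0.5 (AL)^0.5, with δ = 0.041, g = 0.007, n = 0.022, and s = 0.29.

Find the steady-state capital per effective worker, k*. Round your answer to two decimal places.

In steady state, investment equals break-even investment: s·k^α = (n + g + δ)·k.
Dividing both sides by k: k^(1−α) = s / (n + g + δ).
k^0.5 = 0.29 / (0.022 + 0.007 + 0.041) = 0.29 / 0.070 = 4.1429
k* = 4.1429^(1/0.5) ≈ 17.1636

k* = 17.16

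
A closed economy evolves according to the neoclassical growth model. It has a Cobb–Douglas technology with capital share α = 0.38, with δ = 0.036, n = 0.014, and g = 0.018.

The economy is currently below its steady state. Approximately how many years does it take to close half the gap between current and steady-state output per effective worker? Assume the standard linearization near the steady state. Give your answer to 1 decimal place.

Near the steady state the convergence rate is λ = (1 − α)(n + g + δ).
λ = (1 − 0.38) × 0.068 = 0.62 × 0.068 = 0.04216
Half-life = ln 2 / λ = 0.6931 / 0.04216 ≈ 16.44 years

about 16.4 years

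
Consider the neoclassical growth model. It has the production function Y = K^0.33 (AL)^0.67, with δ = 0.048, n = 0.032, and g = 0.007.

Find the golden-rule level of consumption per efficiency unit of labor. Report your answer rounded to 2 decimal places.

At the golden rule, f'(k) = n + g + δ, so α·k^(α−1) = n + g + δ and k_gold = (α/(n + g + δ))^(1/(1−α)).
k_gold = (0.33/0.087)^(1/0.67) = 3.7931^1.4925 ≈ 7.3139
c_gold = f(k_gold) − (n + g + δ)·k_gold = 1.9283 − 0.087×7.3139 ≈ 1.2920

c_gold ≈ 1.29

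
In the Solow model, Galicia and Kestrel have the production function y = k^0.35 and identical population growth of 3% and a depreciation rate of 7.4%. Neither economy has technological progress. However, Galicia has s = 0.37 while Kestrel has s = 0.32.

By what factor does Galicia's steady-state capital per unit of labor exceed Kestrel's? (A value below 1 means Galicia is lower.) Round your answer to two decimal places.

k*_G / k*_K ≈ 1.25

Steady-state k* = [s/(n + δ)]^(1/(1−α)), so the ratio is [ (s_G/(n + δ)_G) / (s_K/(n + δ)_K) ]^1.5385.
s_G/(n + δ)_G = 0.37/0.104 = 3.5577; s_K/(n + δ)_K = 0.32/0.104 = 3.0769.
Ratio = (3.5577/3.0769)^1.5385 = 1.1563^1.5385 ≈ 1.2504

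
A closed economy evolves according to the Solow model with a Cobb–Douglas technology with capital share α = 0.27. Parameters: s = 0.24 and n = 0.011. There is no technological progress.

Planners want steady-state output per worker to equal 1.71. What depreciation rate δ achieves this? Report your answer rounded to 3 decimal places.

In steady state, investment equals break-even investment: s·k^α = (n + δ)·k.
Since y* = [s/(n + δ)]^(α/(1−α)), we have s/(n + δ) = (y*)^((1−α)/α) = 1.71^2.7037 = 4.2653.
Therefore n + δ = s / 4.2653 = 0.24 / 4.2653 = 0.0563, so δ = 0.0563 − 0.011 = 0.0453.

δ ≈ 0.045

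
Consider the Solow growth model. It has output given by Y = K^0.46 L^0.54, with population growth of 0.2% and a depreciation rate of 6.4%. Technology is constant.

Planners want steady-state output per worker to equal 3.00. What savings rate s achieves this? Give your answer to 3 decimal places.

s ≈ 0.240

Steady state requires s·f(k) = (n + δ)·k, i.e. s·k^α = (n + δ)·k.
Since y* = [s/(n + δ)]^(α/(1−α)), we have s/(n + δ) = (y*)^((1−α)/α) = 3.00^1.1739 = 3.6316.
Therefore s = 3.6316 × (n + δ) = 3.6316 × 0.066 = 0.2397.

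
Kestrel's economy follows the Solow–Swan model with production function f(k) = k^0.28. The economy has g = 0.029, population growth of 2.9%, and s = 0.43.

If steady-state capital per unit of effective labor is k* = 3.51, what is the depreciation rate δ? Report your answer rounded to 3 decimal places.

In steady state, investment equals break-even investment: s·k^α = (n + g + δ)·k.
So s / (n + g + δ) = (k*)^(1−α) = 3.51^0.72 = 2.4696.
Therefore n + g + δ = s / 2.4696 = 0.43 / 2.4696 = 0.1741, so δ = 0.1741 − 0.058 = 0.1161.

δ ≈ 0.116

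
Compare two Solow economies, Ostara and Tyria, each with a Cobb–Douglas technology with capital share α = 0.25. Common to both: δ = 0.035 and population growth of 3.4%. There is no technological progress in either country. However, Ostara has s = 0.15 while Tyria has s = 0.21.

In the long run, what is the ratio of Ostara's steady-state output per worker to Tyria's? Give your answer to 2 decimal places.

y*_O / y*_T ≈ 0.89

Steady-state y* = [s/(n + δ)]^(α/(1−α)), so the ratio is [ (s_O/(n + δ)_O) / (s_T/(n + δ)_T) ]^0.3333.
s_O/(n + δ)_O = 0.15/0.069 = 2.1739; s_T/(n + δ)_T = 0.21/0.069 = 3.0435.
Ratio = (2.1739/3.0435)^0.3333 = 0.7143^0.3333 ≈ 0.8939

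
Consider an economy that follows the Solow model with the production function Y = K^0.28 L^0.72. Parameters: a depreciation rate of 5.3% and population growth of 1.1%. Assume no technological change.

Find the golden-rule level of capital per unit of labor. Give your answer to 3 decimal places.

k_gold ≈ 7.767

The golden rule sets f'(k) = n + δ, i.e. α·k^(α−1) = n + δ.
So k^(1−α) = α / (n + δ) = 0.28 / 0.064 = 4.3750.
k_gold = 4.3750^(1/0.72) ≈ 7.7669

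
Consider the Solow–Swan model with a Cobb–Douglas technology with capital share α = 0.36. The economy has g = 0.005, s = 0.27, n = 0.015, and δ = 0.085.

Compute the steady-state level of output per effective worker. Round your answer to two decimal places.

y* = 1.70

In steady state, investment equals break-even investment: s·k^α = (n + g + δ)·k.
Dividing both sides by k: k^(1−α) = s / (n + g + δ).
k^0.64 = 0.27 / (0.015 + 0.005 + 0.085) = 0.27 / 0.105 = 2.5714
k* = 2.5714^(1/0.64) ≈ 4.3741
y* = (k*)^α = 4.3741^0.36 ≈ 1.7011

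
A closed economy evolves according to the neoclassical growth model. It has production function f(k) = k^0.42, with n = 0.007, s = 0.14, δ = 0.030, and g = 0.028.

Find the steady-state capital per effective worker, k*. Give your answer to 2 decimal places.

k* = 3.75

At the steady state, Δk = 0, so s·k^α = (n + g + δ)·k.
Rearranging, k^(1−α) = s / (n + g + δ).
k^0.58 = 0.14 / (0.007 + 0.028 + 0.030) = 0.14 / 0.065 = 2.1538
k* = 2.1538^(1/0.58) ≈ 3.7540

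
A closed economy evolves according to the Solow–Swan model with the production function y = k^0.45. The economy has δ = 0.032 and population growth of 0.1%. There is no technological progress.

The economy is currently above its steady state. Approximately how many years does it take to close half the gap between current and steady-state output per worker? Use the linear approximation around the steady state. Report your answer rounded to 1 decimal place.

t_½ ≈ 38.2 years

Near the steady state the convergence rate is λ = (1 − α)(n + δ).
λ = (1 − 0.45) × 0.033 = 0.55 × 0.033 = 0.01815
Half-life = ln 2 / λ = 0.6931 / 0.01815 ≈ 38.19 years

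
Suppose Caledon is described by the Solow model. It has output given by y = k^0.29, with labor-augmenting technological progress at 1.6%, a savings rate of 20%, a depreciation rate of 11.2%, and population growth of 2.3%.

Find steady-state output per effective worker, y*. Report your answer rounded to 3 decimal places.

y* ≈ 1.122

In steady state, investment equals break-even investment: s·k^α = (n + g + δ)·k.
Dividing both sides by k: k^(1−α) = s / (n + g + δ).
k^0.71 = 0.20 / (0.023 + 0.016 + 0.112) = 0.20 / 0.151 = 1.3245
k* = 1.3245^(1/0.71) ≈ 1.4856
y* = (k*)^α = 1.4856^0.29 ≈ 1.1216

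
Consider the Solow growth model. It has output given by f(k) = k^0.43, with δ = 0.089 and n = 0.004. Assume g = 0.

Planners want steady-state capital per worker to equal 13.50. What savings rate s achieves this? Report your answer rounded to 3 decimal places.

s ≈ 0.410

Steady state requires s·f(k) = (n + δ)·k, i.e. s·k^α = (n + δ)·k.
So s / (n + δ) = (k*)^(1−α) = 13.50^0.57 = 4.4085.
Therefore s = 4.4085 × (n + δ) = 4.4085 × 0.093 = 0.4100.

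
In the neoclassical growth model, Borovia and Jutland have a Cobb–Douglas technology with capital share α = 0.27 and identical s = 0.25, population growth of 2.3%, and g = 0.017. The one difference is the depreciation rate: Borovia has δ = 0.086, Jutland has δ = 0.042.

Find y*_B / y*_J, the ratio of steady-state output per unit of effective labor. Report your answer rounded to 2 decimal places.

Steady-state y* = [s/(n + g + δ)]^(α/(1−α)), so the ratio is [ (s_B/(n + g + δ)_B) / (s_J/(n + g + δ)_J) ]^0.3699.
s_B/(n + g + δ)_B = 0.25/0.126 = 1.9841; s_J/(n + g + δ)_J = 0.25/0.082 = 3.0488.
Ratio = (1.9841/3.0488)^0.3699 = 0.6508^0.3699 ≈ 0.8531

y*_B / y*_J ≈ 0.85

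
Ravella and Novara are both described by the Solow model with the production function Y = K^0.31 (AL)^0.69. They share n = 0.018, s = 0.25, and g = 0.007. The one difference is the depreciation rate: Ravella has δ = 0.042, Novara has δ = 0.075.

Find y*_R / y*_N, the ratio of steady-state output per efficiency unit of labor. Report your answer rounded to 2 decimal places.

y*_R / y*_N ≈ 1.20

Steady-state y* = [s/(n + g + δ)]^(α/(1−α)), so the ratio is [ (s_R/(n + g + δ)_R) / (s_N/(n + g + δ)_N) ]^0.4493.
s_R/(n + g + δ)_R = 0.25/0.067 = 3.7313; s_N/(n + g + δ)_N = 0.25/0.100 = 2.5000.
Ratio = (3.7313/2.5000)^0.4493 = 1.4925^0.4493 ≈ 1.1971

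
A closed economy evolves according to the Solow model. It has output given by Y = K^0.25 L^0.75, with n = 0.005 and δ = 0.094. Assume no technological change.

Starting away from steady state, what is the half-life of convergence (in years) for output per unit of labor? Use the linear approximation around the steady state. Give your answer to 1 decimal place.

half-life ≈ 9.3 years

Near the steady state the convergence rate is λ = (1 − α)(n + δ).
λ = (1 − 0.25) × 0.099 = 0.75 × 0.099 = 0.07425
Half-life = ln 2 / λ = 0.6931 / 0.07425 ≈ 9.33 years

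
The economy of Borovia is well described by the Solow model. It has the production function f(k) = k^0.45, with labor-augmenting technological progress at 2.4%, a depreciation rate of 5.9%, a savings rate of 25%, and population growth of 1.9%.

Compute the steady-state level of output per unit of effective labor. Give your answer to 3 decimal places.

Steady state requires s·f(k) = (n + g + δ)·k, i.e. s·k^α = (n + g + δ)·k.
Dividing both sides by k: k^(1−α) = s / (n + g + δ).
k^0.55 = 0.25 / (0.019 + 0.024 + 0.059) = 0.25 / 0.102 = 2.4510
k* = 2.4510^(1/0.55) ≈ 5.1038
y* = (k*)^α = 5.1038^0.45 ≈ 2.0823

y* ≈ 2.082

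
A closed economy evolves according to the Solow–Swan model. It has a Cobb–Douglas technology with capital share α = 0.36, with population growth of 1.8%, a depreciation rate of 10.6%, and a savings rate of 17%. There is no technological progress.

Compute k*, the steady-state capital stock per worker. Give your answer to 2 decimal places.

k* = 1.64

In steady state, investment equals break-even investment: s·k^α = (n + δ)·k.
Rearranging, k^(1−α) = s / (n + δ).
k^0.64 = 0.17 / (0.018 + 0.106) = 0.17 / 0.124 = 1.3710
k* = 1.3710^(1/0.64) ≈ 1.6373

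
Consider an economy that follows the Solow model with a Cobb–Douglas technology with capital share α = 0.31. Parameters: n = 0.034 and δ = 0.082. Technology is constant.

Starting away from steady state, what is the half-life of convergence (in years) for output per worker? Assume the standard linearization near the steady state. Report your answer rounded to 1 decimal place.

half-life ≈ 8.7 years

Near the steady state the convergence rate is λ = (1 − α)(n + δ).
λ = (1 − 0.31) × 0.116 = 0.69 × 0.116 = 0.08004
Half-life = ln 2 / λ = 0.6931 / 0.08004 ≈ 8.66 years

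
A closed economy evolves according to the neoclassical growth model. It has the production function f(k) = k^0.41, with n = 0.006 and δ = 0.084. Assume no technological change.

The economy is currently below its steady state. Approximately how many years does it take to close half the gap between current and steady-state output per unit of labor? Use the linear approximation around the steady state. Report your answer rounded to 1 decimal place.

Near the steady state the convergence rate is λ = (1 − α)(n + δ).
λ = (1 − 0.41) × 0.090 = 0.59 × 0.090 = 0.0531
Half-life = ln 2 / λ = 0.6931 / 0.0531 ≈ 13.05 years

about 13.1 years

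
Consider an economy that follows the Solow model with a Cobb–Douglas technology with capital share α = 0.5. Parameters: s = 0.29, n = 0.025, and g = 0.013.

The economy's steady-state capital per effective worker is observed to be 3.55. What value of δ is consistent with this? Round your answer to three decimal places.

In steady state, investment equals break-even investment: s·k^α = (n + g + δ)·k.
So s / (n + g + δ) = (k*)^(1−α) = 3.55^0.5 = 1.8841.
Therefore n + g + δ = s / 1.8841 = 0.29 / 1.8841 = 0.1539, so δ = 0.1539 − 0.038 = 0.1159.

δ ≈ 0.116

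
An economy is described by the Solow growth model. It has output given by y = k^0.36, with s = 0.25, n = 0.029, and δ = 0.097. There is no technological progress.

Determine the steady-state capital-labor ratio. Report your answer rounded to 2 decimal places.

k* ≈ 2.92

At the steady state, Δk = 0, so s·k^α = (n + δ)·k.
Dividing both sides by k: k^(1−α) = s / (n + δ).
k^0.64 = 0.25 / (0.029 + 0.097) = 0.25 / 0.126 = 1.9841
k* = 1.9841^(1/0.64) ≈ 2.9170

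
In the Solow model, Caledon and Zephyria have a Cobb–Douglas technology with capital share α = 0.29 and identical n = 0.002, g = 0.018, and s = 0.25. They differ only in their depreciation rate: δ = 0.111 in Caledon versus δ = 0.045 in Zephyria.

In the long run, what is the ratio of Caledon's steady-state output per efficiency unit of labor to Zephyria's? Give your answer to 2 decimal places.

Steady-state y* = [s/(n + g + δ)]^(α/(1−α)), so the ratio is [ (s_C/(n + g + δ)_C) / (s_Z/(n + g + δ)_Z) ]^0.4085.
s_C/(n + g + δ)_C = 0.25/0.131 = 1.9084; s_Z/(n + g + δ)_Z = 0.25/0.065 = 3.8462.
Ratio = (1.9084/3.8462)^0.4085 = 0.4962^0.4085 ≈ 0.7511

y*_C / y*_Z ≈ 0.75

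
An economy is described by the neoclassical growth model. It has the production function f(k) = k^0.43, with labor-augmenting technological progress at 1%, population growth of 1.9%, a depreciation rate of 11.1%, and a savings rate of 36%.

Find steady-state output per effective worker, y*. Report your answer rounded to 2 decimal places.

y* = 2.04

In steady state, investment equals break-even investment: s·k^α = (n + g + δ)·k.
Dividing both sides by k: k^(1−α) = s / (n + g + δ).
k^0.57 = 0.36 / (0.019 + 0.010 + 0.111) = 0.36 / 0.140 = 2.5714
k* = 2.5714^(1/0.57) ≈ 5.2432
y* = (k*)^α = 5.2432^0.43 ≈ 2.0390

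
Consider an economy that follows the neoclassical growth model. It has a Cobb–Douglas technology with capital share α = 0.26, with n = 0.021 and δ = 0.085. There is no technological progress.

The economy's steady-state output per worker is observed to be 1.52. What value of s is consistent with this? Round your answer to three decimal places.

s ≈ 0.349

In steady state, investment equals break-even investment: s·k^α = (n + δ)·k.
Since y* = [s/(n + δ)]^(α/(1−α)), we have s/(n + δ) = (y*)^((1−α)/α) = 1.52^2.8462 = 3.2928.
Therefore s = 3.2928 × (n + δ) = 3.2928 × 0.106 = 0.3490.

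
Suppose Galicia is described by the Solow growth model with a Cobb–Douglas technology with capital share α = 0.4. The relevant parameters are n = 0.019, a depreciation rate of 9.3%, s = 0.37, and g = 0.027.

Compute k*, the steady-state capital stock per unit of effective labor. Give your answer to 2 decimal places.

At the steady state, Δk = 0, so s·k^α = (n + g + δ)·k.
Dividing both sides by k: k^(1−α) = s / (n + g + δ).
k^0.6 = 0.37 / (0.019 + 0.027 + 0.093) = 0.37 / 0.139 = 2.6619
k* = 2.6619^(1/0.6) ≈ 5.1127

k* = 5.11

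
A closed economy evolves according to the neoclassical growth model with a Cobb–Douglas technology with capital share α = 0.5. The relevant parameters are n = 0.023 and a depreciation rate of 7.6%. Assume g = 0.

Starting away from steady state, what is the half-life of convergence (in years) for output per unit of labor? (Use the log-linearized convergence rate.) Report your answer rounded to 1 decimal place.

Near the steady state the convergence rate is λ = (1 − α)(n + δ).
λ = (1 − 0.5) × 0.099 = 0.5 × 0.099 = 0.0495
Half-life = ln 2 / λ = 0.6931 / 0.0495 ≈ 14.00 years

t_½ ≈ 14.0 years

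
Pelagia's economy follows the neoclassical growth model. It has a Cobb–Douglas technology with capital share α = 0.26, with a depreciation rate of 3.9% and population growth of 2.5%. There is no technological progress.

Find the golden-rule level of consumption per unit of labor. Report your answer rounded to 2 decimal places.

c_gold ≈ 1.21

At the golden rule, f'(k) = n + δ, so α·k^(α−1) = n + δ and k_gold = (α/(n + δ))^(1/(1−α)).
k_gold = (0.26/0.064)^(1/0.74) = 4.0625^1.3514 ≈ 6.6485
c_gold = f(k_gold) − (n + δ)·k_gold = 1.6365 − 0.064×6.6485 ≈ 1.2110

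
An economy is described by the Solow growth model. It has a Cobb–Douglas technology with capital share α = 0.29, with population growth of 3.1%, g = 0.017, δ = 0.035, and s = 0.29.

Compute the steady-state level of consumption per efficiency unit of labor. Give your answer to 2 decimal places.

In steady state, investment equals break-even investment: s·k^α = (n + g + δ)·k.
Rearranging, k^(1−α) = s / (n + g + δ).
k^0.71 = 0.29 / (0.031 + 0.017 + 0.035) = 0.29 / 0.083 = 3.4940
k* = 3.4940^(1/0.71) ≈ 5.8243
y* = (k*)^α = 5.8243^0.29 ≈ 1.6669
c* = (1 − s)·y* = (1 − 0.29) × 1.6669 ≈ 1.1835

c* = 1.18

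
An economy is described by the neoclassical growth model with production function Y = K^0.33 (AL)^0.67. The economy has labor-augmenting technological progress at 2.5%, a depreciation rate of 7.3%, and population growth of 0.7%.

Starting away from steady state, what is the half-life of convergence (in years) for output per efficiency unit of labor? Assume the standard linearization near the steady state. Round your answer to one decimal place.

Near the steady state the convergence rate is λ = (1 − α)(n + g + δ).
λ = (1 − 0.33) × 0.105 = 0.67 × 0.105 = 0.07035
Half-life = ln 2 / λ = 0.6931 / 0.07035 ≈ 9.85 years

t_½ ≈ 9.9 years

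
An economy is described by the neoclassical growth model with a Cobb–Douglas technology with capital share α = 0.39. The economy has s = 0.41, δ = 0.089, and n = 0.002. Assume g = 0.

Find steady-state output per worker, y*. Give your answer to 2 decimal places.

y* ≈ 2.62

In steady state, investment equals break-even investment: s·k^α = (n + δ)·k.
Rearranging, k^(1−α) = s / (n + δ).
k^0.61 = 0.41 / (0.002 + 0.089) = 0.41 / 0.091 = 4.5055
k* = 4.5055^(1/0.61) ≈ 11.7953
y* = (k*)^α = 11.7953^0.39 ≈ 2.6180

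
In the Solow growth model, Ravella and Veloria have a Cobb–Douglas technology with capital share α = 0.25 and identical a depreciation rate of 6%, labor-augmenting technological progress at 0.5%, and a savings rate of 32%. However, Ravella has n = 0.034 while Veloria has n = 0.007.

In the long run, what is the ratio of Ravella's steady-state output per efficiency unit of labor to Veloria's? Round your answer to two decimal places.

Steady-state y* = [s/(n + g + δ)]^(α/(1−α)), so the ratio is [ (s_R/(n + g + δ)_R) / (s_V/(n + g + δ)_V) ]^0.3333.
s_R/(n + g + δ)_R = 0.32/0.099 = 3.2323; s_V/(n + g + δ)_V = 0.32/0.072 = 4.4444.
Ratio = (3.2323/4.4444)^0.3333 = 0.7273^0.3333 ≈ 0.8993

y*_R / y*_V ≈ 0.90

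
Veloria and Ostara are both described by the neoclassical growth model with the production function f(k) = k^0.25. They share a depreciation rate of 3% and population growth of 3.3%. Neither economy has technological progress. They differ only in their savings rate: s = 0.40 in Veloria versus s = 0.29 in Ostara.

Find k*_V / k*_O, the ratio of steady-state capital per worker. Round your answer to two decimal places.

Steady-state k* = [s/(n + δ)]^(1/(1−α)), so the ratio is [ (s_V/(n + δ)_V) / (s_O/(n + δ)_O) ]^1.3333.
s_V/(n + δ)_V = 0.40/0.063 = 6.3492; s_O/(n + δ)_O = 0.29/0.063 = 4.6032.
Ratio = (6.3492/4.6032)^1.3333 = 1.3793^1.3333 ≈ 1.5353

k*_V / k*_O ≈ 1.54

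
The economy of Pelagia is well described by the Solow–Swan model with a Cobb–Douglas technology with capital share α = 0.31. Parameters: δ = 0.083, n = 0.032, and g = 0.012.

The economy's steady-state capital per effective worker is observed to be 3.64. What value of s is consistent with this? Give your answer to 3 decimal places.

In steady state, investment equals break-even investment: s·k^α = (n + g + δ)·k.
So s / (n + g + δ) = (k*)^(1−α) = 3.64^0.69 = 2.4387.
Therefore s = 2.4387 × (n + g + δ) = 2.4387 × 0.127 = 0.3097.

s ≈ 0.310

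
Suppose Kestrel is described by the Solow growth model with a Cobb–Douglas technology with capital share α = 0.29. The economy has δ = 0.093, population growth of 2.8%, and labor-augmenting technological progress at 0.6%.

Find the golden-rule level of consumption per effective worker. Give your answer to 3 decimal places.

c_gold ≈ 0.995

At the golden rule, f'(k) = n + g + δ, so α·k^(α−1) = n + g + δ and k_gold = (α/(n + g + δ))^(1/(1−α)).
k_gold = (0.29/0.127)^(1/0.71) = 2.2835^1.4085 ≈ 3.1996
c_gold = f(k_gold) − (n + g + δ)·k_gold = 1.4011 − 0.127×3.1996 ≈ 0.9948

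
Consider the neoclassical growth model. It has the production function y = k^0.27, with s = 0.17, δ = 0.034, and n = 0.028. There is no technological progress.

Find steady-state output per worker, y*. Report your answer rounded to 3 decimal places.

At the steady state, Δk = 0, so s·k^α = (n + δ)·k.
Rearranging, k^(1−α) = s / (n + δ).
k^0.73 = 0.17 / (0.028 + 0.034) = 0.17 / 0.062 = 2.7419
k* = 2.7419^(1/0.73) ≈ 3.9817
y* = (k*)^α = 3.9817^0.27 ≈ 1.4522

y* = 1.452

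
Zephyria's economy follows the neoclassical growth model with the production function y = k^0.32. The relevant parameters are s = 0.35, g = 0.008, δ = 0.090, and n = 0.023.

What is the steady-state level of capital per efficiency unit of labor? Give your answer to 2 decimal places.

k* ≈ 4.77

Steady state requires s·f(k) = (n + g + δ)·k, i.e. s·k^α = (n + g + δ)·k.
Rearranging, k^(1−α) = s / (n + g + δ).
k^0.68 = 0.35 / (0.023 + 0.008 + 0.090) = 0.35 / 0.121 = 2.8926
k* = 2.8926^(1/0.68) ≈ 4.7683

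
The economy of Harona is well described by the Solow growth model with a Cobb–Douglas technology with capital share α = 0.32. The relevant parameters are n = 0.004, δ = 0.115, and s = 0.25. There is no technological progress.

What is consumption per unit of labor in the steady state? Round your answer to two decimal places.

At the steady state, Δk = 0, so s·k^α = (n + δ)·k.
Rearranging, k^(1−α) = s / (n + δ).
k^0.68 = 0.25 / (0.004 + 0.115) = 0.25 / 0.119 = 2.1008
k* = 2.1008^(1/0.68) ≈ 2.9792
y* = (k*)^α = 2.9792^0.32 ≈ 1.4181
c* = (1 − s)·y* = (1 − 0.25) × 1.4181 ≈ 1.0636

c* ≈ 1.06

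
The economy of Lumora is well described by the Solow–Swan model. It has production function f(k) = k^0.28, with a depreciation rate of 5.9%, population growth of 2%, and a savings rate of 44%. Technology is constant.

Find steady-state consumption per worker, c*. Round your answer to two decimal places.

Steady state requires s·f(k) = (n + δ)·k, i.e. s·k^α = (n + δ)·k.
Rearranging, k^(1−α) = s / (n + δ).
k^0.72 = 0.44 / (0.020 + 0.059) = 0.44 / 0.079 = 5.5696
k* = 5.5696^(1/0.72) ≈ 10.8609
y* = (k*)^α = 10.8609^0.28 ≈ 1.9500
c* = (1 − s)·y* = (1 − 0.44) × 1.9500 ≈ 1.0920

c* = 1.09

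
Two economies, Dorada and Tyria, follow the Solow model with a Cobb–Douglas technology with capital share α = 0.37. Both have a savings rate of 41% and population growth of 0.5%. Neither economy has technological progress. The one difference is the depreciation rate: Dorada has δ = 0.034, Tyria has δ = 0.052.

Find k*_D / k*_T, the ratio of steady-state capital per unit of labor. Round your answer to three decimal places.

ratio ≈ 1.826

Steady-state k* = [s/(n + δ)]^(1/(1−α)), so the ratio is [ (s_D/(n + δ)_D) / (s_T/(n + δ)_T) ]^1.5873.
s_D/(n + δ)_D = 0.41/0.039 = 10.5128; s_T/(n + δ)_T = 0.41/0.057 = 7.1930.
Ratio = (10.5128/7.1930)^1.5873 = 1.4615^1.5873 ≈ 1.8264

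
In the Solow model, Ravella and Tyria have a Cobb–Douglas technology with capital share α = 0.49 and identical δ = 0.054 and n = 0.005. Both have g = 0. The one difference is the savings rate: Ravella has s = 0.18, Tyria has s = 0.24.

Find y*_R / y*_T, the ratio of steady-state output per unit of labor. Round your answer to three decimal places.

y*_R / y*_T ≈ 0.759

Steady-state y* = [s/(n + δ)]^(α/(1−α)), so the ratio is [ (s_R/(n + δ)_R) / (s_T/(n + δ)_T) ]^0.9608.
s_R/(n + δ)_R = 0.18/0.059 = 3.0508; s_T/(n + δ)_T = 0.24/0.059 = 4.0678.
Ratio = (3.0508/4.0678)^0.9608 = 0.7500^0.9608 ≈ 0.7585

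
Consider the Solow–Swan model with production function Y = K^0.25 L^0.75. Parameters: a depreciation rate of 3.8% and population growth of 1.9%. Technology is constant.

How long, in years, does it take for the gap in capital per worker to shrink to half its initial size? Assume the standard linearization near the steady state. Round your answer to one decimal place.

Near the steady state the convergence rate is λ = (1 − α)(n + δ).
λ = (1 − 0.25) × 0.057 = 0.75 × 0.057 = 0.04275
Half-life = ln 2 / λ = 0.6931 / 0.04275 ≈ 16.21 years

about 16.2 years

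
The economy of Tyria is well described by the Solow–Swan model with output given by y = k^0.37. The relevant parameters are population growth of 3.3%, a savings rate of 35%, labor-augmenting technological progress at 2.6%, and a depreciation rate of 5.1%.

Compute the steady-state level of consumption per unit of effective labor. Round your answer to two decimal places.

In steady state, investment equals break-even investment: s·k^α = (n + g + δ)·k.
Rearranging, k^(1−α) = s / (n + g + δ).
k^0.63 = 0.35 / (0.033 + 0.026 + 0.051) = 0.35 / 0.110 = 3.1818
k* = 3.1818^(1/0.63) ≈ 6.2790
y* = (k*)^α = 6.2790^0.37 ≈ 1.9734
c* = (1 − s)·y* = (1 − 0.35) × 1.9734 ≈ 1.2827

c* ≈ 1.28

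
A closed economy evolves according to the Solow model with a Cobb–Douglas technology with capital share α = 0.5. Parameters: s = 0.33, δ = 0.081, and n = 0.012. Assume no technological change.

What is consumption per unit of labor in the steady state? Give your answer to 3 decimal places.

c* ≈ 2.377

At the steady state, Δk = 0, so s·k^α = (n + δ)·k.
Rearranging, k^(1−α) = s / (n + δ).
k^0.5 = 0.33 / (0.012 + 0.081) = 0.33 / 0.093 = 3.5484
k* = 3.5484^(1/0.5) ≈ 12.5911
y* = (k*)^α = 12.5911^0.5 ≈ 3.5484
c* = (1 − s)·y* = (1 − 0.33) × 3.5484 ≈ 2.3774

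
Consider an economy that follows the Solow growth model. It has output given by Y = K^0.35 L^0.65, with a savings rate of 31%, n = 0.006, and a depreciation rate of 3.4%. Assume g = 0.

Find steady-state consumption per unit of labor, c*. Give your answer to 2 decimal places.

c* ≈ 2.08

In steady state, investment equals break-even investment: s·k^α = (n + δ)·k.
Rearranging, k^(1−α) = s / (n + δ).
k^0.65 = 0.31 / (0.006 + 0.034) = 0.31 / 0.040 = 7.7500
k* = 7.7500^(1/0.65) ≈ 23.3430
y* = (k*)^α = 23.3430^0.35 ≈ 3.0120
c* = (1 − s)·y* = (1 − 0.31) × 3.0120 ≈ 2.0783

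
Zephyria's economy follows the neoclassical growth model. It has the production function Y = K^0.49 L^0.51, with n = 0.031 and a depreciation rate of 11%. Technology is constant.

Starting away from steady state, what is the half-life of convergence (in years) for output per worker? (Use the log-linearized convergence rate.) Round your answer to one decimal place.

half-life ≈ 9.6 years

Near the steady state the convergence rate is λ = (1 − α)(n + δ).
λ = (1 − 0.49) × 0.141 = 0.51 × 0.141 = 0.07191
Half-life = ln 2 / λ = 0.6931 / 0.07191 ≈ 9.64 years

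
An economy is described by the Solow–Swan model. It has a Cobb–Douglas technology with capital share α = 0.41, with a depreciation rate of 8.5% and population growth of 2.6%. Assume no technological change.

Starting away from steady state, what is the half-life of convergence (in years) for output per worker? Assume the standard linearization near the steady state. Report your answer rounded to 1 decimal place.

Near the steady state the convergence rate is λ = (1 − α)(n + δ).
λ = (1 − 0.41) × 0.111 = 0.59 × 0.111 = 0.06549
Half-life = ln 2 / λ = 0.6931 / 0.06549 ≈ 10.58 years

t_½ ≈ 10.6 years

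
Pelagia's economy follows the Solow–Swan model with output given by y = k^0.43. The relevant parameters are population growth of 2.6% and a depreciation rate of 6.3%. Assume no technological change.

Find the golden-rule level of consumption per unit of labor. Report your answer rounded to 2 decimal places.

At the golden rule, f'(k) = n + δ, so α·k^(α−1) = n + δ and k_gold = (α/(n + δ))^(1/(1−α)).
k_gold = (0.43/0.089)^(1/0.57) = 4.8315^1.7544 ≈ 15.8545
c_gold = f(k_gold) − (n + δ)·k_gold = 3.2814 − 0.089×15.8545 ≈ 1.8703

c_gold ≈ 1.87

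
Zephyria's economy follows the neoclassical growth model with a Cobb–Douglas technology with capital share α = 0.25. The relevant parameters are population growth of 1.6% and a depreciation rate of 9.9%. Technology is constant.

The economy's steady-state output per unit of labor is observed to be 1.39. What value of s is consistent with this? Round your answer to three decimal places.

Steady state requires s·f(k) = (n + δ)·k, i.e. s·k^α = (n + δ)·k.
Since y* = [s/(n + δ)]^(α/(1−α)), we have s/(n + δ) = (y*)^((1−α)/α) = 1.39^3 = 2.6856.
Therefore s = 2.6856 × (n + δ) = 2.6856 × 0.115 = 0.3088.

s ≈ 0.309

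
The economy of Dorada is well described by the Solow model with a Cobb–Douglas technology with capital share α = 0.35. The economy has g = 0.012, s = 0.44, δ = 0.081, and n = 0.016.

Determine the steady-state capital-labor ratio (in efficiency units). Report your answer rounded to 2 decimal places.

Steady state requires s·f(k) = (n + g + δ)·k, i.e. s·k^α = (n + g + δ)·k.
Rearranging, k^(1−α) = s / (n + g + δ).
k^0.65 = 0.44 / (0.016 + 0.012 + 0.081) = 0.44 / 0.109 = 4.0367
k* = 4.0367^(1/0.65) ≈ 8.5575

k* ≈ 8.56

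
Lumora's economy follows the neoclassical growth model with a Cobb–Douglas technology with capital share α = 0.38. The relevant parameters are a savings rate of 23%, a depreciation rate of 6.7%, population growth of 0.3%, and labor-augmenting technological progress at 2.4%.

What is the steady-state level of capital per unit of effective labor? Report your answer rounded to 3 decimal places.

At the steady state, Δk = 0, so s·k^α = (n + g + δ)·k.
Rearranging, k^(1−α) = s / (n + g + δ).
k^0.62 = 0.23 / (0.003 + 0.024 + 0.067) = 0.23 / 0.094 = 2.4468
k* = 2.4468^(1/0.62) ≈ 4.2342

k* ≈ 4.234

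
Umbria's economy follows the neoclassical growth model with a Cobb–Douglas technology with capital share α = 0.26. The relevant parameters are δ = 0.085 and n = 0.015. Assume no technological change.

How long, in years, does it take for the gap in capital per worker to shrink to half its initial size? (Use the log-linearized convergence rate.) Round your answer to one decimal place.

about 9.4 years

Near the steady state the convergence rate is λ = (1 − α)(n + δ).
λ = (1 − 0.26) × 0.100 = 0.74 × 0.100 = 0.0740
Half-life = ln 2 / λ = 0.6931 / 0.0740 ≈ 9.37 years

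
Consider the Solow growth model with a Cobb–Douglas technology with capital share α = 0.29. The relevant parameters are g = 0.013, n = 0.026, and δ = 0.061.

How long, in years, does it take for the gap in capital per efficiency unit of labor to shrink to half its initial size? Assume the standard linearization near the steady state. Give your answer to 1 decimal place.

about 9.8 years

Near the steady state the convergence rate is λ = (1 − α)(n + g + δ).
λ = (1 − 0.29) × 0.100 = 0.71 × 0.100 = 0.0710
Half-life = ln 2 / λ = 0.6931 / 0.0710 ≈ 9.76 years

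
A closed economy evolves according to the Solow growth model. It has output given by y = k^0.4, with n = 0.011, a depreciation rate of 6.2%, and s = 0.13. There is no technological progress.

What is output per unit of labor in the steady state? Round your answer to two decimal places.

Steady state requires s·f(k) = (n + δ)·k, i.e. s·k^α = (n + δ)·k.
Dividing both sides by k: k^(1−α) = s / (n + δ).
k^0.6 = 0.13 / (0.011 + 0.062) = 0.13 / 0.073 = 1.7808
k* = 1.7808^(1/0.6) ≈ 2.6163
y* = (k*)^α = 2.6163^0.4 ≈ 1.4692

y* = 1.47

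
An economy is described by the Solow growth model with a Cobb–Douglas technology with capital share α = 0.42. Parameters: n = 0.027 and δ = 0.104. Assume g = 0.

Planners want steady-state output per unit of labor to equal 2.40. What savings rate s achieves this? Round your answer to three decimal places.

s ≈ 0.439

In steady state, investment equals break-even investment: s·k^α = (n + δ)·k.
Since y* = [s/(n + δ)]^(α/(1−α)), we have s/(n + δ) = (y*)^((1−α)/α) = 2.40^1.381 = 3.3502.
Therefore s = 3.3502 × (n + δ) = 3.3502 × 0.131 = 0.4389.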